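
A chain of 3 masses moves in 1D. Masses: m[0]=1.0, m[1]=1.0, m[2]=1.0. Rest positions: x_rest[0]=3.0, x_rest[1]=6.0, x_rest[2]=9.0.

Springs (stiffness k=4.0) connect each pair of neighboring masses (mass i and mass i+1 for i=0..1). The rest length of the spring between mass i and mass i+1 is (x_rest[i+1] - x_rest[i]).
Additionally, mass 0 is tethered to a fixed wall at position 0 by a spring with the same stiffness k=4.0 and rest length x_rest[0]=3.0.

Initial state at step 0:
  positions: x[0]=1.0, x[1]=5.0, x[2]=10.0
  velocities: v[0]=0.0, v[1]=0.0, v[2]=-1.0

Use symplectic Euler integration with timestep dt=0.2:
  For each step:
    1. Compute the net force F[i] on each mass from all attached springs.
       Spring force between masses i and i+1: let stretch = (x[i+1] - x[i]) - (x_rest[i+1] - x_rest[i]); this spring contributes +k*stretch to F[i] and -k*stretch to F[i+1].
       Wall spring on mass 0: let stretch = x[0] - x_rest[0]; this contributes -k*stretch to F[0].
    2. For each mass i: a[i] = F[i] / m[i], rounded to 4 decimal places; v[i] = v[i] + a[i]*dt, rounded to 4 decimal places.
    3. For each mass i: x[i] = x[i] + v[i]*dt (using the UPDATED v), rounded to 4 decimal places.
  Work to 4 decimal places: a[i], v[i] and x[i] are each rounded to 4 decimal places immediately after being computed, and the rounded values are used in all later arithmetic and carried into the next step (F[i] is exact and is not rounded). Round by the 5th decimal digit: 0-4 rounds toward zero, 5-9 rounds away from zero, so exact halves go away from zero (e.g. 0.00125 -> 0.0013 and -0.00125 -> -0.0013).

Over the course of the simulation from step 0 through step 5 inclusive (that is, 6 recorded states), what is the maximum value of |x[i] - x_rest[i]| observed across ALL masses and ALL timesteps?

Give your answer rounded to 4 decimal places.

Answer: 2.0911

Derivation:
Step 0: x=[1.0000 5.0000 10.0000] v=[0.0000 0.0000 -1.0000]
Step 1: x=[1.4800 5.1600 9.4800] v=[2.4000 0.8000 -2.6000]
Step 2: x=[2.3120 5.4224 8.7488] v=[4.1600 1.3120 -3.6560]
Step 3: x=[3.2717 5.7194 7.9654] v=[4.7987 1.4848 -3.9171]
Step 4: x=[4.0996 5.9841 7.3026] v=[4.1395 1.3234 -3.3139]
Step 5: x=[4.5731 6.1582 6.9089] v=[2.3674 0.8706 -1.9687]
Max displacement = 2.0911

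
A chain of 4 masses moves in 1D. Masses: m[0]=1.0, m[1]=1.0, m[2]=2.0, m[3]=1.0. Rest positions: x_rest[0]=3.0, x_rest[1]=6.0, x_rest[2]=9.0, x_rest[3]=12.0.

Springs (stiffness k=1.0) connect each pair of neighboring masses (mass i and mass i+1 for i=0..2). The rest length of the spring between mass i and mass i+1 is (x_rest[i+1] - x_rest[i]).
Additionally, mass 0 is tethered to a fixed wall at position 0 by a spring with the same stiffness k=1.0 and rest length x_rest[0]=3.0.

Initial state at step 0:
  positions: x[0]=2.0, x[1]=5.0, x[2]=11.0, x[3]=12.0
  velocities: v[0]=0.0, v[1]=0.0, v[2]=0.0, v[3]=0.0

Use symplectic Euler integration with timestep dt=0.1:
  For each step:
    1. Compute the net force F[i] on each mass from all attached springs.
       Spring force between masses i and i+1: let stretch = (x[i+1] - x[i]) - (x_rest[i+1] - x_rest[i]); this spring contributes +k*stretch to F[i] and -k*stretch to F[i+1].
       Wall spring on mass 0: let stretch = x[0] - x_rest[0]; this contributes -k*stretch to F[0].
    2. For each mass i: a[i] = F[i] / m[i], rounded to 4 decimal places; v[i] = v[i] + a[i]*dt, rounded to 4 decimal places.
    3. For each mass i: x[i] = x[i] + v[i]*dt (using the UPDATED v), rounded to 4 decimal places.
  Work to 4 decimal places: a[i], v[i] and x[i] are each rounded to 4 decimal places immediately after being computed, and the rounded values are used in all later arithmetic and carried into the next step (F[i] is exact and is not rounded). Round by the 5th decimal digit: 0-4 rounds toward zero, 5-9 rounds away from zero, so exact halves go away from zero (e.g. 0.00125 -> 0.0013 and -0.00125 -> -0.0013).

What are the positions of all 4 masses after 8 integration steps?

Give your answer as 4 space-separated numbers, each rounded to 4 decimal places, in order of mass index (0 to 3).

Answer: 2.3768 5.9319 10.2000 12.6299

Derivation:
Step 0: x=[2.0000 5.0000 11.0000 12.0000] v=[0.0000 0.0000 0.0000 0.0000]
Step 1: x=[2.0100 5.0300 10.9750 12.0200] v=[0.1000 0.3000 -0.2500 0.2000]
Step 2: x=[2.0301 5.0893 10.9255 12.0596] v=[0.2010 0.5925 -0.4950 0.3955]
Step 3: x=[2.0605 5.1763 10.8525 12.1178] v=[0.3039 0.8702 -0.7301 0.5821]
Step 4: x=[2.1014 5.2889 10.7574 12.1934] v=[0.4094 1.1262 -0.9507 0.7556]
Step 5: x=[2.1532 5.4243 10.6422 12.2846] v=[0.5180 1.3543 -1.1523 0.9120]
Step 6: x=[2.2162 5.5792 10.5091 12.3894] v=[0.6298 1.5490 -1.3311 1.0478]
Step 7: x=[2.2907 5.7498 10.3607 12.5054] v=[0.7445 1.7057 -1.4836 1.1598]
Step 8: x=[2.3768 5.9319 10.2000 12.6299] v=[0.8613 1.8209 -1.6069 1.2453]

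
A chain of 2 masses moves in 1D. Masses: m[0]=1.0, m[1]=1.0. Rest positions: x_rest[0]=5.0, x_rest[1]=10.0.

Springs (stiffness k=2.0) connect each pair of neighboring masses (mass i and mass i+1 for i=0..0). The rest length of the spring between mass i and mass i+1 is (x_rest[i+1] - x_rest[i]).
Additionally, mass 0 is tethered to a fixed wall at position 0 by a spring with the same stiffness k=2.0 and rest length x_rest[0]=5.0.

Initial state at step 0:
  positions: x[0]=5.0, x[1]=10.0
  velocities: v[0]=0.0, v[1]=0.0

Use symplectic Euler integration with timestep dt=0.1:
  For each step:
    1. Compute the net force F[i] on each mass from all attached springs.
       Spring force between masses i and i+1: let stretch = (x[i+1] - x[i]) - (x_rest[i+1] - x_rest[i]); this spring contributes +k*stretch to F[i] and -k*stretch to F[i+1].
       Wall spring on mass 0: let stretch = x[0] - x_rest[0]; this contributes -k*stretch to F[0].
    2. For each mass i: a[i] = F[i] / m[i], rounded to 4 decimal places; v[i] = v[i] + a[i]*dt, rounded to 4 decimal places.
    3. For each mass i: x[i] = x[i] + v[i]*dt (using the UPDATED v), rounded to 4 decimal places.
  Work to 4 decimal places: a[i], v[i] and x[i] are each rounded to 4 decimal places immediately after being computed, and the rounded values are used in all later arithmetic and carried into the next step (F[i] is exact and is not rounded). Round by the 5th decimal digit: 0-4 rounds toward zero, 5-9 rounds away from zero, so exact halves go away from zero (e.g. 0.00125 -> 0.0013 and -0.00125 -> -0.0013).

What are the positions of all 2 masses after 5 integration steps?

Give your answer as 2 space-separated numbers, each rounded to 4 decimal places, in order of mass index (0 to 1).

Step 0: x=[5.0000 10.0000] v=[0.0000 0.0000]
Step 1: x=[5.0000 10.0000] v=[0.0000 0.0000]
Step 2: x=[5.0000 10.0000] v=[0.0000 0.0000]
Step 3: x=[5.0000 10.0000] v=[0.0000 0.0000]
Step 4: x=[5.0000 10.0000] v=[0.0000 0.0000]
Step 5: x=[5.0000 10.0000] v=[0.0000 0.0000]

Answer: 5.0000 10.0000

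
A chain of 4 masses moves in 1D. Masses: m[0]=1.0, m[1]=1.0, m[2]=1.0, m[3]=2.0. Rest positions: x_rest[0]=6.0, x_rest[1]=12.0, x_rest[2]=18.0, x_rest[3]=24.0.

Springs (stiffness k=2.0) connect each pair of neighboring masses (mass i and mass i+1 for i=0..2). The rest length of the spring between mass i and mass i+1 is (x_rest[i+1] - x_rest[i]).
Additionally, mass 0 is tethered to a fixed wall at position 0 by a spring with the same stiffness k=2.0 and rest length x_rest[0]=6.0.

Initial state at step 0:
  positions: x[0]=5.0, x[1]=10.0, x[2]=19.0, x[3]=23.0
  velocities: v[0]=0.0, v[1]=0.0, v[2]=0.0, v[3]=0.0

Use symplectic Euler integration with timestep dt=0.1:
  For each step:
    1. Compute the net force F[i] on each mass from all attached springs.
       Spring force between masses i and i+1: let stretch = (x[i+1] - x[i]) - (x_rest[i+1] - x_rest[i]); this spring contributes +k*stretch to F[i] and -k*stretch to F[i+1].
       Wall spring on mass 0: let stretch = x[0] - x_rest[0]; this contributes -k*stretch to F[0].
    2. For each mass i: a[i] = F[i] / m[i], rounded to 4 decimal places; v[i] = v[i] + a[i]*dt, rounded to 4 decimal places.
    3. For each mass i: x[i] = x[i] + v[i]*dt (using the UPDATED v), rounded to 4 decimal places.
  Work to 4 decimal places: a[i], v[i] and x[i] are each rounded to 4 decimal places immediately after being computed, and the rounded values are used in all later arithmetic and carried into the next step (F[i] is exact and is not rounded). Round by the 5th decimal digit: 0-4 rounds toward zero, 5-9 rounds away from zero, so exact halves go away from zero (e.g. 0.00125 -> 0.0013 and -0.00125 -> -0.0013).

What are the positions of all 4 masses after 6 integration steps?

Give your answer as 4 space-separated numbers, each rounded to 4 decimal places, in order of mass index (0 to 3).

Step 0: x=[5.0000 10.0000 19.0000 23.0000] v=[0.0000 0.0000 0.0000 0.0000]
Step 1: x=[5.0000 10.0800 18.9000 23.0200] v=[0.0000 0.8000 -1.0000 0.2000]
Step 2: x=[5.0016 10.2348 18.7060 23.0588] v=[0.0160 1.5480 -1.9400 0.3880]
Step 3: x=[5.0078 10.4544 18.4296 23.1141] v=[0.0623 2.1956 -2.7637 0.5527]
Step 4: x=[5.0228 10.7245 18.0874 23.1825] v=[0.1501 2.7013 -3.4218 0.6843]
Step 5: x=[5.0514 11.0279 17.6999 23.2600] v=[0.2859 3.0335 -3.8754 0.7748]
Step 6: x=[5.0985 11.3452 17.2901 23.3419] v=[0.4709 3.1726 -4.0978 0.8188]

Answer: 5.0985 11.3452 17.2901 23.3419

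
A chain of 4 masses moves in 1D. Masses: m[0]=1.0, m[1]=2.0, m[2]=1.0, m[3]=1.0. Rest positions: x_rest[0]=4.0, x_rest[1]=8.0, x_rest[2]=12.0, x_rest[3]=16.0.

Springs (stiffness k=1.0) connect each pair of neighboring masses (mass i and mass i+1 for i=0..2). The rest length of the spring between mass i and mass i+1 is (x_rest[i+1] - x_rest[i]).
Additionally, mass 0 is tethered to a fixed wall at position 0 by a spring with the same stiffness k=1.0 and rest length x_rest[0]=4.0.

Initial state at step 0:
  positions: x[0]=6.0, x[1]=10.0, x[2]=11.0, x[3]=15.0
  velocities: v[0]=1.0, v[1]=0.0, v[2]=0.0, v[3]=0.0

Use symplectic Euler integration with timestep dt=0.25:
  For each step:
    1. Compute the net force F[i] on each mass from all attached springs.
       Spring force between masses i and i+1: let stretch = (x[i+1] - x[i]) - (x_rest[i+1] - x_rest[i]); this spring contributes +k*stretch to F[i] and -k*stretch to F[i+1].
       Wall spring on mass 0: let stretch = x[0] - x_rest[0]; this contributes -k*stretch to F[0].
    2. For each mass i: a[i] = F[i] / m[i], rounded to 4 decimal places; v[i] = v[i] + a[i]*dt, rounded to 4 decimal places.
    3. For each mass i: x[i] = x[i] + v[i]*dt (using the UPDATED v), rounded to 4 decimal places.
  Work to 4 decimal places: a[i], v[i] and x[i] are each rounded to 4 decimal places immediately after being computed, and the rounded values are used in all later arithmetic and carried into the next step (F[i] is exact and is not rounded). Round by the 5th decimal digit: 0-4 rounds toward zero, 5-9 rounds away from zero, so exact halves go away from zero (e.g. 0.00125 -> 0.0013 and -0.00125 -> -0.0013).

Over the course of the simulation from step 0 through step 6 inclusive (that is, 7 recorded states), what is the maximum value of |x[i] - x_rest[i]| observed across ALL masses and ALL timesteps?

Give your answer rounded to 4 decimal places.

Answer: 2.1250

Derivation:
Step 0: x=[6.0000 10.0000 11.0000 15.0000] v=[1.0000 0.0000 0.0000 0.0000]
Step 1: x=[6.1250 9.9063 11.1875 15.0000] v=[0.5000 -0.3750 0.7500 0.0000]
Step 2: x=[6.1035 9.7344 11.5332 15.0117] v=[-0.0859 -0.6875 1.3828 0.0469]
Step 3: x=[5.9275 9.5053 11.9839 15.0560] v=[-0.7041 -0.9165 1.8027 0.1773]
Step 4: x=[5.6046 9.2418 12.4717 15.1583] v=[-1.2915 -1.0539 1.9511 0.4093]
Step 5: x=[5.1588 8.9656 12.9255 15.3427] v=[-1.7834 -1.1048 1.8153 0.7377]
Step 6: x=[4.6285 8.6942 13.2829 15.6261] v=[-2.1214 -1.0857 1.4296 1.1334]
Max displacement = 2.1250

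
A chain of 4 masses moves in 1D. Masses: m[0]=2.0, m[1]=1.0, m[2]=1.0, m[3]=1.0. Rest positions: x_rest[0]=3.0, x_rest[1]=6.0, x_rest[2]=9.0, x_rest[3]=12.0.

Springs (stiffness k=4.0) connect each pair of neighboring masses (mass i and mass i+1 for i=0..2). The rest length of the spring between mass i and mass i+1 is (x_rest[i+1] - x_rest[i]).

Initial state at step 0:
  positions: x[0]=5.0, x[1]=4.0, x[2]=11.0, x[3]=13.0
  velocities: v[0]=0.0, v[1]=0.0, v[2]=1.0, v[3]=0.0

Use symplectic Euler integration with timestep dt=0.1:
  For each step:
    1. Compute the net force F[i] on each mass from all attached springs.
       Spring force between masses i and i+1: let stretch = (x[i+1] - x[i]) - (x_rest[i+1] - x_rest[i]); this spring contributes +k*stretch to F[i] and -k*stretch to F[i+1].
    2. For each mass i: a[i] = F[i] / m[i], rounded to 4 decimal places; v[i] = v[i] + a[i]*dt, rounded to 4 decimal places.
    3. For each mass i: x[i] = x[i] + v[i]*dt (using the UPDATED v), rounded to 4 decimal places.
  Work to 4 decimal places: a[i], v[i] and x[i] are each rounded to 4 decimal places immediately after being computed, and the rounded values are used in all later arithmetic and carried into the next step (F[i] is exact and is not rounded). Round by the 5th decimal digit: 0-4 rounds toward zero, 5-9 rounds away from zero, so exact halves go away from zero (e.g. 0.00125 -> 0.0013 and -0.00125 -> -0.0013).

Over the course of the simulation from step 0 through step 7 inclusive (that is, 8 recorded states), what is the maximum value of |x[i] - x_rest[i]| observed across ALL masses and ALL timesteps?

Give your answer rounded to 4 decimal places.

Answer: 3.3291

Derivation:
Step 0: x=[5.0000 4.0000 11.0000 13.0000] v=[0.0000 0.0000 1.0000 0.0000]
Step 1: x=[4.9200 4.3200 10.9000 13.0400] v=[-0.8000 3.2000 -1.0000 0.4000]
Step 2: x=[4.7680 4.9272 10.6224 13.1144] v=[-1.5200 6.0720 -2.7760 0.7440]
Step 3: x=[4.5592 5.7558 10.2167 13.2091] v=[-2.0882 8.2864 -4.0573 0.9472]
Step 4: x=[4.3143 6.7150 9.7522 13.3041] v=[-2.4489 9.5921 -4.6447 0.9502]
Step 5: x=[4.0574 7.6997 9.3083 13.3770] v=[-2.5688 9.8467 -4.4388 0.7294]
Step 6: x=[3.8134 8.6030 8.9628 13.4072] v=[-2.4403 9.0332 -3.4548 0.3019]
Step 7: x=[3.6052 9.3291 8.7807 13.3796] v=[-2.0824 7.2613 -1.8210 -0.2759]
Max displacement = 3.3291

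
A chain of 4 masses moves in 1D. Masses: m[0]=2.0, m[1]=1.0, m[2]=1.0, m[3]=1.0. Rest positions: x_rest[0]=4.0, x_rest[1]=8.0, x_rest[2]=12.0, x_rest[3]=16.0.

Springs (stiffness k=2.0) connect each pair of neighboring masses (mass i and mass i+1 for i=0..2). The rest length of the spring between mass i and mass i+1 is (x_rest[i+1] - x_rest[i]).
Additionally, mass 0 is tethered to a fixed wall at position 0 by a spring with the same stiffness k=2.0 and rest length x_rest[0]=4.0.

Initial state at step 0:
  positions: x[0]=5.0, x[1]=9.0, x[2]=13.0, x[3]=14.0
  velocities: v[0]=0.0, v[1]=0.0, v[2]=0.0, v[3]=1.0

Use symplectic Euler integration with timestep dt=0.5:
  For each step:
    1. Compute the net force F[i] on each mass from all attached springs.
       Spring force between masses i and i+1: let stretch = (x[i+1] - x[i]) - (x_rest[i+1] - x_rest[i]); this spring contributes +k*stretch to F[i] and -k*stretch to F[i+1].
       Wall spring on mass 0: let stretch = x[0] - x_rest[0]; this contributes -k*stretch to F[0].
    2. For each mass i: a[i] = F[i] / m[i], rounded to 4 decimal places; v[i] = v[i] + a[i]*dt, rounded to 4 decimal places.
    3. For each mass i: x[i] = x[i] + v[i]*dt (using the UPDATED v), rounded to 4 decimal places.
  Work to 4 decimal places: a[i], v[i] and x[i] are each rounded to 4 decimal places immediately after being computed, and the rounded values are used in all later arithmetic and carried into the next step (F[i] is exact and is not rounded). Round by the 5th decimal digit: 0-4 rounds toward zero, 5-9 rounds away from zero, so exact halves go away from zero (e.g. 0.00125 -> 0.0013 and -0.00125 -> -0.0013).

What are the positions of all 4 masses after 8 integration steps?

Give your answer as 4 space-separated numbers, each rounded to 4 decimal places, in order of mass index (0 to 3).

Step 0: x=[5.0000 9.0000 13.0000 14.0000] v=[0.0000 0.0000 0.0000 1.0000]
Step 1: x=[4.7500 9.0000 11.5000 16.0000] v=[-0.5000 0.0000 -3.0000 4.0000]
Step 2: x=[4.3750 8.1250 11.0000 17.7500] v=[-0.7500 -1.7500 -1.0000 3.5000]
Step 3: x=[3.8438 6.8125 12.4375 18.1250] v=[-1.0625 -2.6250 2.8750 0.7500]
Step 4: x=[3.0938 6.8282 13.9063 17.6563] v=[-1.5001 0.0313 2.9375 -0.9375]
Step 5: x=[2.5039 8.5157 13.7110 17.3126] v=[-1.1798 3.3750 -0.3906 -0.6875]
Step 6: x=[2.7910 9.7950 12.7189 17.1681] v=[0.5742 2.5585 -1.9843 -0.2891]
Step 7: x=[4.1314 9.0342 12.4894 16.7990] v=[2.6807 -1.5216 -0.4590 -0.7383]
Step 8: x=[5.6646 7.5496 12.6871 16.2751] v=[3.0664 -2.9692 0.3954 -1.0479]

Answer: 5.6646 7.5496 12.6871 16.2751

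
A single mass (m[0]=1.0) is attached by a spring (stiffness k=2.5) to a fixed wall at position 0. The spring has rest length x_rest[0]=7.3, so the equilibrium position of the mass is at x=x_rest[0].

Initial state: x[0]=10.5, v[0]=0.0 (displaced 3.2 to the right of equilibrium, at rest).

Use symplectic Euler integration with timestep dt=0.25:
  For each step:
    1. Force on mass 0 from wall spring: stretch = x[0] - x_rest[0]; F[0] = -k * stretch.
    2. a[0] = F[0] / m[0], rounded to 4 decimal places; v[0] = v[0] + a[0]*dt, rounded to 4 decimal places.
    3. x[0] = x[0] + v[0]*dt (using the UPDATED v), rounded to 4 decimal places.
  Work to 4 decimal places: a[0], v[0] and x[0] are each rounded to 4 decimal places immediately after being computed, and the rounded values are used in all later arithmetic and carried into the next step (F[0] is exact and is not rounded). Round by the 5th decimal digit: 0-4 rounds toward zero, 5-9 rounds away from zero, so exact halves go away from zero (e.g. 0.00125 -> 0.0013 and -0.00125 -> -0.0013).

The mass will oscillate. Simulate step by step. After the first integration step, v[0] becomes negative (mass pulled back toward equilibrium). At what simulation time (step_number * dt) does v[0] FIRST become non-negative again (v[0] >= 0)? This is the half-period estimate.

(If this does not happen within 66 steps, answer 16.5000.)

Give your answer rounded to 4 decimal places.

Step 0: x=[10.5000] v=[0.0000]
Step 1: x=[10.0000] v=[-2.0000]
Step 2: x=[9.0781] v=[-3.6875]
Step 3: x=[7.8784] v=[-4.7988]
Step 4: x=[6.5883] v=[-5.1603]
Step 5: x=[5.4094] v=[-4.7155]
Step 6: x=[4.5259] v=[-3.5339]
Step 7: x=[4.0759] v=[-1.8001]
Step 8: x=[4.1297] v=[0.2150]
First v>=0 after going negative at step 8, time=2.0000

Answer: 2.0000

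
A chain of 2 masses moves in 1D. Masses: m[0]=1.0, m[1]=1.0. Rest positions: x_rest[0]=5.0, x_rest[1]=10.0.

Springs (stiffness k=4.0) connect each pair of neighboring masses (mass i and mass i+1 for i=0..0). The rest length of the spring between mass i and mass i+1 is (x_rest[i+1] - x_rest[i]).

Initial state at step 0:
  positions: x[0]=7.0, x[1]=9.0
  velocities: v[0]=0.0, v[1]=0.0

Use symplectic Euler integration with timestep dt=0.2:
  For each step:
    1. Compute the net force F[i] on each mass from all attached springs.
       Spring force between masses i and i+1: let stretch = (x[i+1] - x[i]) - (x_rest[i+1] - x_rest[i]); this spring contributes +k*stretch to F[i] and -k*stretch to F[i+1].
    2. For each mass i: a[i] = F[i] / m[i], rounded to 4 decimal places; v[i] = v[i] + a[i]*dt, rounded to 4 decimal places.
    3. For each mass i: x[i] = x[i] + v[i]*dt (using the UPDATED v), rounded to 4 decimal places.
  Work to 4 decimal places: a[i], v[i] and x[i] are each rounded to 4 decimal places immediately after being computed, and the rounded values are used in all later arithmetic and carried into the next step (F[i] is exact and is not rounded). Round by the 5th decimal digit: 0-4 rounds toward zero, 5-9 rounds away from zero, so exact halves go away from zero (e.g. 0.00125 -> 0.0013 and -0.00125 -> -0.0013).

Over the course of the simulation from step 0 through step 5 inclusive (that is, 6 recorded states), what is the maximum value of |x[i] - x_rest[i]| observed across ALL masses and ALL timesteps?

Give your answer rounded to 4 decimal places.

Step 0: x=[7.0000 9.0000] v=[0.0000 0.0000]
Step 1: x=[6.5200 9.4800] v=[-2.4000 2.4000]
Step 2: x=[5.7136 10.2864] v=[-4.0320 4.0320]
Step 3: x=[4.8388 11.1612] v=[-4.3738 4.3738]
Step 4: x=[4.1756 11.8244] v=[-3.3159 3.3159]
Step 5: x=[3.9362 12.0638] v=[-1.1969 1.1969]
Max displacement = 2.0638

Answer: 2.0638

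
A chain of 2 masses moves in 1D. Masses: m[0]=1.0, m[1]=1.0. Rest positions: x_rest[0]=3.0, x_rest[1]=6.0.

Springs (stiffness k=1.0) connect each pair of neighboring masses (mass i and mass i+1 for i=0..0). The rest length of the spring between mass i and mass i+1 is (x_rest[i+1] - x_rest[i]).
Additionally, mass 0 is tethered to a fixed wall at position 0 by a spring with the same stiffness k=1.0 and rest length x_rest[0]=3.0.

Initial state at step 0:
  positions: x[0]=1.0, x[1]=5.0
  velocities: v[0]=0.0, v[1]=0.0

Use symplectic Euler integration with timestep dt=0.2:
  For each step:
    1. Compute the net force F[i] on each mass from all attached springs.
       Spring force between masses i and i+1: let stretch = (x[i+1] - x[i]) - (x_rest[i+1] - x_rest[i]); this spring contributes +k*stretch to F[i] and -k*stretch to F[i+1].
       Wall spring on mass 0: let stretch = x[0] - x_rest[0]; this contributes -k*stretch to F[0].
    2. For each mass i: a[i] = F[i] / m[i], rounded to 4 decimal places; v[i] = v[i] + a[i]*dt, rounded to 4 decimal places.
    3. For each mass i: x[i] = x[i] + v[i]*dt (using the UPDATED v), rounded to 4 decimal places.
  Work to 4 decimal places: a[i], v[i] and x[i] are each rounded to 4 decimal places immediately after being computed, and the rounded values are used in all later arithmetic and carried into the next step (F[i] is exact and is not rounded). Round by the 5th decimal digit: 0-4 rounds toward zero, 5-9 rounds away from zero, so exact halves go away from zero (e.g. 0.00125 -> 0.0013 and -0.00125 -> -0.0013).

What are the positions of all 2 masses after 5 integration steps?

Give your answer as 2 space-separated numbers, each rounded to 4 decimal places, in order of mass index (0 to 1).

Answer: 2.4392 4.6050

Derivation:
Step 0: x=[1.0000 5.0000] v=[0.0000 0.0000]
Step 1: x=[1.1200 4.9600] v=[0.6000 -0.2000]
Step 2: x=[1.3488 4.8864] v=[1.1440 -0.3680]
Step 3: x=[1.6652 4.7913] v=[1.5818 -0.4755]
Step 4: x=[2.0400 4.6912] v=[1.8740 -0.5007]
Step 5: x=[2.4392 4.6050] v=[1.9962 -0.4309]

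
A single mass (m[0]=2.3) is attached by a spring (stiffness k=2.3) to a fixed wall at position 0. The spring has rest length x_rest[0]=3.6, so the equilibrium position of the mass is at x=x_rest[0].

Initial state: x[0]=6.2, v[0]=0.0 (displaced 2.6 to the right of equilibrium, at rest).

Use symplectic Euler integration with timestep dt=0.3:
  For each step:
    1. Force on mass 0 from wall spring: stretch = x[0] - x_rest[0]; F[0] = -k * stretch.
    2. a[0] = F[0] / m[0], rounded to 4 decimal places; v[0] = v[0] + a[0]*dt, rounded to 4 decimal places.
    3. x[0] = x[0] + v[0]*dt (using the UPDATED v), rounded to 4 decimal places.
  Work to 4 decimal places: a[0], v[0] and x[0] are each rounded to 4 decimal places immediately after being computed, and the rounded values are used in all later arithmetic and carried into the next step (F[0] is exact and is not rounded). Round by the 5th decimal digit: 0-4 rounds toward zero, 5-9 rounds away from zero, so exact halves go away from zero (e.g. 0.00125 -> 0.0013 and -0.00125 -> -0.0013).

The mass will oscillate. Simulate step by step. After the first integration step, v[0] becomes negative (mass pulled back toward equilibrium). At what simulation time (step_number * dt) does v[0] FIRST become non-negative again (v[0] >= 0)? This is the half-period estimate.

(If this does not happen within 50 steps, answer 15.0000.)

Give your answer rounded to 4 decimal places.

Step 0: x=[6.2000] v=[0.0000]
Step 1: x=[5.9660] v=[-0.7800]
Step 2: x=[5.5191] v=[-1.4898]
Step 3: x=[4.8995] v=[-2.0655]
Step 4: x=[4.1629] v=[-2.4554]
Step 5: x=[3.3756] v=[-2.6243]
Step 6: x=[2.6085] v=[-2.5570]
Step 7: x=[1.9306] v=[-2.2596]
Step 8: x=[1.4030] v=[-1.7588]
Step 9: x=[1.0731] v=[-1.0997]
Step 10: x=[0.9706] v=[-0.3416]
Step 11: x=[1.1048] v=[0.4472]
First v>=0 after going negative at step 11, time=3.3000

Answer: 3.3000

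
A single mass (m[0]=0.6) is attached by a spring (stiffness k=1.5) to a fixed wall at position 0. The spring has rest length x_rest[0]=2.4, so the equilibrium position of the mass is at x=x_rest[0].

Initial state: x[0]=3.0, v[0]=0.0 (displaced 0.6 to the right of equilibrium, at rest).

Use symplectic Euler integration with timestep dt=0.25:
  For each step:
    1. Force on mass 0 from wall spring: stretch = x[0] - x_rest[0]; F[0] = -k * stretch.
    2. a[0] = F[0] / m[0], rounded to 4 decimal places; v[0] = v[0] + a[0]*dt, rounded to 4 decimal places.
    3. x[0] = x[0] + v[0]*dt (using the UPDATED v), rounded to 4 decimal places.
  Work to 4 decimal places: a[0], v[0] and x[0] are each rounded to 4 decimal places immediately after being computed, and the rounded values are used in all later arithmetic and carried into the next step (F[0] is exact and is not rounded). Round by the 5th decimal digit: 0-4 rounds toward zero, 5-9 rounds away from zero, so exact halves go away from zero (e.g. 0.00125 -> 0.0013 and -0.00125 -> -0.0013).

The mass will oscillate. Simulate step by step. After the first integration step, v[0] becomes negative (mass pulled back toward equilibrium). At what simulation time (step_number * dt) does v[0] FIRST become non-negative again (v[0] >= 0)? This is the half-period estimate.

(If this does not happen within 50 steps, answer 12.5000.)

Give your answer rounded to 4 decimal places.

Step 0: x=[3.0000] v=[0.0000]
Step 1: x=[2.9063] v=[-0.3750]
Step 2: x=[2.7334] v=[-0.6915]
Step 3: x=[2.5084] v=[-0.8999]
Step 4: x=[2.2665] v=[-0.9677]
Step 5: x=[2.0454] v=[-0.8843]
Step 6: x=[1.8797] v=[-0.6627]
Step 7: x=[1.7953] v=[-0.3375]
Step 8: x=[1.8054] v=[0.0405]
First v>=0 after going negative at step 8, time=2.0000

Answer: 2.0000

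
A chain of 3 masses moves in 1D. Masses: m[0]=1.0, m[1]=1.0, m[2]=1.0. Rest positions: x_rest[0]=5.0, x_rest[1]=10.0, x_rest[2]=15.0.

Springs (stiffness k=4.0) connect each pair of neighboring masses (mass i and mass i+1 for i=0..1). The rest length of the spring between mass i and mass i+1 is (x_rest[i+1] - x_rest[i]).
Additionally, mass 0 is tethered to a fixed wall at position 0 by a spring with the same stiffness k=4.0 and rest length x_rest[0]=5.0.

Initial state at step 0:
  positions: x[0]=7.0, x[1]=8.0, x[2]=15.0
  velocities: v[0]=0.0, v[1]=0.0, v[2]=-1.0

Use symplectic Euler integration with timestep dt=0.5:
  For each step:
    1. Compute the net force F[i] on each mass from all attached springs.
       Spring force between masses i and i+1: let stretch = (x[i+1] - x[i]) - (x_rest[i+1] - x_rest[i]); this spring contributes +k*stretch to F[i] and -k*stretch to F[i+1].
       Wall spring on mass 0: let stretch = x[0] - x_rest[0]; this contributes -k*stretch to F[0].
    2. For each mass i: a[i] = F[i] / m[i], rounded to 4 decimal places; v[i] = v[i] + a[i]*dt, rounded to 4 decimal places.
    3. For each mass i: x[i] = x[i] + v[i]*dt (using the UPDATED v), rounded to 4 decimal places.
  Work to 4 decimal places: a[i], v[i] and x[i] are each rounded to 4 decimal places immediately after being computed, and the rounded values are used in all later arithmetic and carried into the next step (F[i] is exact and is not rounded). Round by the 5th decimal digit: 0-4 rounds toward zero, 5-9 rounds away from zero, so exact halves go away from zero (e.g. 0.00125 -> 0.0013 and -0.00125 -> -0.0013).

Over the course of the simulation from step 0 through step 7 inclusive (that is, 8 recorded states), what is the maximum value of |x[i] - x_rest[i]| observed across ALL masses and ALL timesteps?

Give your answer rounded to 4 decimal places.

Step 0: x=[7.0000 8.0000 15.0000] v=[0.0000 0.0000 -1.0000]
Step 1: x=[1.0000 14.0000 12.5000] v=[-12.0000 12.0000 -5.0000]
Step 2: x=[7.0000 5.5000 16.5000] v=[12.0000 -17.0000 8.0000]
Step 3: x=[4.5000 9.5000 14.5000] v=[-5.0000 8.0000 -4.0000]
Step 4: x=[2.5000 13.5000 12.5000] v=[-4.0000 8.0000 -4.0000]
Step 5: x=[9.0000 5.5000 16.5000] v=[13.0000 -16.0000 8.0000]
Step 6: x=[3.0000 12.0000 14.5000] v=[-12.0000 13.0000 -4.0000]
Step 7: x=[3.0000 12.0000 15.0000] v=[0.0000 0.0000 1.0000]
Max displacement = 4.5000

Answer: 4.5000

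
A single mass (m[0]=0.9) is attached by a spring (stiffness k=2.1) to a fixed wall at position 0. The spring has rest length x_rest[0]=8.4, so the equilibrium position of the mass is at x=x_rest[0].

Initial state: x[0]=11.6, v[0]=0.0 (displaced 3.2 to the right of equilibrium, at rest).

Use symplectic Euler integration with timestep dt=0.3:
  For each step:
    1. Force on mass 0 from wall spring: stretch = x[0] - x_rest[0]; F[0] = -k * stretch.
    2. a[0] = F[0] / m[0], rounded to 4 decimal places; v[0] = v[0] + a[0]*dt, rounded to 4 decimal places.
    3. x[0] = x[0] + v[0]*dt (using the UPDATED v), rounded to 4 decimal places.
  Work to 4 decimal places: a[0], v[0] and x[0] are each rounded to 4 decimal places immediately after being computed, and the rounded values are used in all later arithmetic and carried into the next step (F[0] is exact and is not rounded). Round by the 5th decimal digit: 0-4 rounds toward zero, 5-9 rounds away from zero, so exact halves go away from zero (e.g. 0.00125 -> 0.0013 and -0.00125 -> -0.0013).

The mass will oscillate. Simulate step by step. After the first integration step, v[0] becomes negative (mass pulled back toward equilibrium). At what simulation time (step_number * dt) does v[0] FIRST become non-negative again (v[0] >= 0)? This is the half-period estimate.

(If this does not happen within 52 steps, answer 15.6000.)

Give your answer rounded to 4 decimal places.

Step 0: x=[11.6000] v=[0.0000]
Step 1: x=[10.9280] v=[-2.2400]
Step 2: x=[9.7251] v=[-4.0096]
Step 3: x=[8.2439] v=[-4.9372]
Step 4: x=[6.7955] v=[-4.8279]
Step 5: x=[5.6841] v=[-3.7048]
Step 6: x=[5.1430] v=[-1.8037]
Step 7: x=[5.2859] v=[0.4762]
First v>=0 after going negative at step 7, time=2.1000

Answer: 2.1000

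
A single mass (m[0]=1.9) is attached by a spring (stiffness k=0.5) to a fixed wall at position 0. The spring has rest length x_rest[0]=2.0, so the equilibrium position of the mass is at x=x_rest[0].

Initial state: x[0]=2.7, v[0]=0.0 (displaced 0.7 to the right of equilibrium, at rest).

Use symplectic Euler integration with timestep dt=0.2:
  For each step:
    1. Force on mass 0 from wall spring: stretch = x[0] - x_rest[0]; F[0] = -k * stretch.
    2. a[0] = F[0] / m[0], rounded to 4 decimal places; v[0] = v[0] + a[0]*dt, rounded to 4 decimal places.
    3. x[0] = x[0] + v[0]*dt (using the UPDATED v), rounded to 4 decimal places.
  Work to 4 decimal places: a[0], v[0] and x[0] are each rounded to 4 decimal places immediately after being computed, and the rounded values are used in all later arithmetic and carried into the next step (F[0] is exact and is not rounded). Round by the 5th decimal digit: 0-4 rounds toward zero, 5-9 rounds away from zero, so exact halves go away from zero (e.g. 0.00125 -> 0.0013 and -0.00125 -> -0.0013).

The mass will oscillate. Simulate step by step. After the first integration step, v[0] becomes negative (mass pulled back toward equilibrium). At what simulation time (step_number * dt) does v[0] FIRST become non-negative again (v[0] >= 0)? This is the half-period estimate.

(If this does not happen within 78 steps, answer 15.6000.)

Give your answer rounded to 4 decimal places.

Answer: 6.2000

Derivation:
Step 0: x=[2.7000] v=[0.0000]
Step 1: x=[2.6926] v=[-0.0368]
Step 2: x=[2.6779] v=[-0.0733]
Step 3: x=[2.6561] v=[-0.1090]
Step 4: x=[2.6274] v=[-0.1435]
Step 5: x=[2.5921] v=[-0.1765]
Step 6: x=[2.5506] v=[-0.2077]
Step 7: x=[2.5033] v=[-0.2367]
Step 8: x=[2.4507] v=[-0.2632]
Step 9: x=[2.3933] v=[-0.2869]
Step 10: x=[2.3318] v=[-0.3076]
Step 11: x=[2.2668] v=[-0.3251]
Step 12: x=[2.1990] v=[-0.3391]
Step 13: x=[2.1291] v=[-0.3496]
Step 14: x=[2.0578] v=[-0.3564]
Step 15: x=[1.9859] v=[-0.3594]
Step 16: x=[1.9142] v=[-0.3587]
Step 17: x=[1.8434] v=[-0.3542]
Step 18: x=[1.7742] v=[-0.3460]
Step 19: x=[1.7074] v=[-0.3341]
Step 20: x=[1.6437] v=[-0.3187]
Step 21: x=[1.5837] v=[-0.2999]
Step 22: x=[1.5281] v=[-0.2780]
Step 23: x=[1.4775] v=[-0.2532]
Step 24: x=[1.4324] v=[-0.2257]
Step 25: x=[1.3932] v=[-0.1958]
Step 26: x=[1.3604] v=[-0.1639]
Step 27: x=[1.3344] v=[-0.1302]
Step 28: x=[1.3154] v=[-0.0952]
Step 29: x=[1.3036] v=[-0.0592]
Step 30: x=[1.2991] v=[-0.0225]
Step 31: x=[1.3020] v=[0.0144]
First v>=0 after going negative at step 31, time=6.2000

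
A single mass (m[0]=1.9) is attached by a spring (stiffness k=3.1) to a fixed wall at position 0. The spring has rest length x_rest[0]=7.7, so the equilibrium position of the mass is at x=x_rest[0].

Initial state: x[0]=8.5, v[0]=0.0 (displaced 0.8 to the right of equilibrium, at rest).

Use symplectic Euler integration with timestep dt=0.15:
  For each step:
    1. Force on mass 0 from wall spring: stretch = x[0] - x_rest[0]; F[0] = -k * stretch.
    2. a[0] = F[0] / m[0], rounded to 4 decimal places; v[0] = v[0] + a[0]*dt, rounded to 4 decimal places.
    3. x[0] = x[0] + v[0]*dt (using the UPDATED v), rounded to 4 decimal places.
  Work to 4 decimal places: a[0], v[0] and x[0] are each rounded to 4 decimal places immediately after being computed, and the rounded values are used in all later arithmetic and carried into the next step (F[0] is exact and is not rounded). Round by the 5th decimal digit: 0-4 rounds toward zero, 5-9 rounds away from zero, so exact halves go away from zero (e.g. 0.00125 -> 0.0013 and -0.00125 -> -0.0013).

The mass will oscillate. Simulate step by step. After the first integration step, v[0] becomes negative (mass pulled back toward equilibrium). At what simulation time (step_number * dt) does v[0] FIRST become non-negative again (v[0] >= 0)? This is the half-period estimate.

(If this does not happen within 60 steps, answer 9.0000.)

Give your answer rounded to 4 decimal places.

Answer: 2.5500

Derivation:
Step 0: x=[8.5000] v=[0.0000]
Step 1: x=[8.4706] v=[-0.1958]
Step 2: x=[8.4129] v=[-0.3844]
Step 3: x=[8.3291] v=[-0.5589]
Step 4: x=[8.2222] v=[-0.7129]
Step 5: x=[8.0961] v=[-0.8407]
Step 6: x=[7.9555] v=[-0.9376]
Step 7: x=[7.8055] v=[-1.0001]
Step 8: x=[7.6516] v=[-1.0259]
Step 9: x=[7.4995] v=[-1.0141]
Step 10: x=[7.3548] v=[-0.9650]
Step 11: x=[7.2227] v=[-0.8805]
Step 12: x=[7.1081] v=[-0.7637]
Step 13: x=[7.0153] v=[-0.6188]
Step 14: x=[6.9476] v=[-0.4512]
Step 15: x=[6.9075] v=[-0.2671]
Step 16: x=[6.8965] v=[-0.0732]
Step 17: x=[6.9150] v=[0.1235]
First v>=0 after going negative at step 17, time=2.5500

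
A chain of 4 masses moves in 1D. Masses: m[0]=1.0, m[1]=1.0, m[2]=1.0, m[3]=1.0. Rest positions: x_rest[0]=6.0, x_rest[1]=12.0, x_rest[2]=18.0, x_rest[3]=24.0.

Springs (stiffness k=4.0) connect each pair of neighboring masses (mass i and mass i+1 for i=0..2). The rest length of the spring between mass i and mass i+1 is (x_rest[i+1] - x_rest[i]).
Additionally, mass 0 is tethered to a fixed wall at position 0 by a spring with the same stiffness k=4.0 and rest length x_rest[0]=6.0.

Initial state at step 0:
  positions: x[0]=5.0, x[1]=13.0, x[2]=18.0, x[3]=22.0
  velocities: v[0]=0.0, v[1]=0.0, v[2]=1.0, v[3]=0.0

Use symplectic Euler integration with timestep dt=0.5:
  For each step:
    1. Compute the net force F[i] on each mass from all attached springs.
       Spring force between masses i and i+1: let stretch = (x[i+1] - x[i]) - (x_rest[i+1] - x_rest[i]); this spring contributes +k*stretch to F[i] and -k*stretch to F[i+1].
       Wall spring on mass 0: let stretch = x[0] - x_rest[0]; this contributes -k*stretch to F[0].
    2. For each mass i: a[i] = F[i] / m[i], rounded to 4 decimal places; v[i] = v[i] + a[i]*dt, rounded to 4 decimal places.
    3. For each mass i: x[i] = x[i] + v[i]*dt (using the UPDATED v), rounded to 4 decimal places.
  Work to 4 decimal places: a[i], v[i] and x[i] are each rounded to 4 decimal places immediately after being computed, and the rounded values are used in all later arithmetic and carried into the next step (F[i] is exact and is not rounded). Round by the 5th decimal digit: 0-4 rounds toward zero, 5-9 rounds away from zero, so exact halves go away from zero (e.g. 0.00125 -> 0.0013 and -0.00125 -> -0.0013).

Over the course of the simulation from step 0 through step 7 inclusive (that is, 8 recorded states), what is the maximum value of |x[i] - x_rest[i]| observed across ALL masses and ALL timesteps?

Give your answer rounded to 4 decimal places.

Step 0: x=[5.0000 13.0000 18.0000 22.0000] v=[0.0000 0.0000 1.0000 0.0000]
Step 1: x=[8.0000 10.0000 17.5000 24.0000] v=[6.0000 -6.0000 -1.0000 4.0000]
Step 2: x=[5.0000 12.5000 16.0000 25.5000] v=[-6.0000 5.0000 -3.0000 3.0000]
Step 3: x=[4.5000 11.0000 20.5000 23.5000] v=[-1.0000 -3.0000 9.0000 -4.0000]
Step 4: x=[6.0000 12.5000 18.5000 24.5000] v=[3.0000 3.0000 -4.0000 2.0000]
Step 5: x=[8.0000 13.5000 16.5000 25.5000] v=[4.0000 2.0000 -4.0000 2.0000]
Step 6: x=[7.5000 12.0000 20.5000 23.5000] v=[-1.0000 -3.0000 8.0000 -4.0000]
Step 7: x=[4.0000 14.5000 19.0000 24.5000] v=[-7.0000 5.0000 -3.0000 2.0000]
Max displacement = 2.5000

Answer: 2.5000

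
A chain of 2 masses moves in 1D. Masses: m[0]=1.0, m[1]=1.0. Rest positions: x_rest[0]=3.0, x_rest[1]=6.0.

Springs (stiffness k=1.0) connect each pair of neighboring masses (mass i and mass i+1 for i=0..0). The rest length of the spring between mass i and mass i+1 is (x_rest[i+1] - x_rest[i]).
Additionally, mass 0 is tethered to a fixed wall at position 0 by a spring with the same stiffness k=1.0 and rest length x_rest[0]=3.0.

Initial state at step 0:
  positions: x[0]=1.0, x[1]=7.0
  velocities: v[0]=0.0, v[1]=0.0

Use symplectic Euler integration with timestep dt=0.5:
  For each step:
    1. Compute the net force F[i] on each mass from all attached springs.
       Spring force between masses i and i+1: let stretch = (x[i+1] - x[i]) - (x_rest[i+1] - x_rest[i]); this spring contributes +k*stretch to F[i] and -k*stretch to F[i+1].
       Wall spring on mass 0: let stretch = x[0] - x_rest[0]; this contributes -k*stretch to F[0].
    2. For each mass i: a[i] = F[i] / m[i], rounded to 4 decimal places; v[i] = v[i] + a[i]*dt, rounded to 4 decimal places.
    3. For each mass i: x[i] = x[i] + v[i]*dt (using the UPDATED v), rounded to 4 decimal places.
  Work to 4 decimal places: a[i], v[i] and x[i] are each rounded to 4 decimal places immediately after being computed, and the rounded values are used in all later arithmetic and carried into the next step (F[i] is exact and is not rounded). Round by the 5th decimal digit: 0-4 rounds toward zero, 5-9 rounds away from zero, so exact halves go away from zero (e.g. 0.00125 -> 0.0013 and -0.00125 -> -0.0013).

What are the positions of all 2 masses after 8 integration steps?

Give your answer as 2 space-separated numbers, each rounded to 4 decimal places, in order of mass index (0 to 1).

Step 0: x=[1.0000 7.0000] v=[0.0000 0.0000]
Step 1: x=[2.2500 6.2500] v=[2.5000 -1.5000]
Step 2: x=[3.9375 5.2500] v=[3.3750 -2.0000]
Step 3: x=[4.9688 4.6719] v=[2.0625 -1.1563]
Step 4: x=[4.6836 4.9180] v=[-0.5704 0.4922]
Step 5: x=[3.2861 5.8555] v=[-2.7950 1.8750]
Step 6: x=[1.7094 6.9007] v=[-3.1534 2.0903]
Step 7: x=[1.0032 7.3981] v=[-1.4125 0.9947]
Step 8: x=[1.6449 7.0467] v=[1.2834 -0.7028]

Answer: 1.6449 7.0467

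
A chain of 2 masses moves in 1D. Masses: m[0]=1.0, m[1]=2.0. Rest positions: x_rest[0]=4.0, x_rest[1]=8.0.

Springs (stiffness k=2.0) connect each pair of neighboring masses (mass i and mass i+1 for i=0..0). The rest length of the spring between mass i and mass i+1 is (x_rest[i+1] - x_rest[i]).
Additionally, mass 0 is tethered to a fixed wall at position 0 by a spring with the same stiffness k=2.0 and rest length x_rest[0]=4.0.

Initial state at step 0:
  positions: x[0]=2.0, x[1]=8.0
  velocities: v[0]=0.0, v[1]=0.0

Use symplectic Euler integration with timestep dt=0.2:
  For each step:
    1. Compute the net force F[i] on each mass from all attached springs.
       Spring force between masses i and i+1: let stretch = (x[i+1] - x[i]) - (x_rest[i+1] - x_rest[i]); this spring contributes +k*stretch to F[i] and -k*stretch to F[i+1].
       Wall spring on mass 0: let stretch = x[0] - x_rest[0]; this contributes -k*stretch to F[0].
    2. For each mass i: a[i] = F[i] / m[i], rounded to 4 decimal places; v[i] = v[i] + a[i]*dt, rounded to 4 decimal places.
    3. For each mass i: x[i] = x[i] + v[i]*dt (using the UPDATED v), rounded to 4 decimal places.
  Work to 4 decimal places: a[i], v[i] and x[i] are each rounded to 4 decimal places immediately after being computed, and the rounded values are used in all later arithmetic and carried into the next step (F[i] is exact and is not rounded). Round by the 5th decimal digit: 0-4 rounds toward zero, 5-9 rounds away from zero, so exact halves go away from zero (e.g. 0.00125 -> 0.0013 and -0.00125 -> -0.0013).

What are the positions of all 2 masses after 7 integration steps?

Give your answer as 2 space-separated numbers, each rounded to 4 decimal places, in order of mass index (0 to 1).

Answer: 5.6129 7.2403

Derivation:
Step 0: x=[2.0000 8.0000] v=[0.0000 0.0000]
Step 1: x=[2.3200 7.9200] v=[1.6000 -0.4000]
Step 2: x=[2.9024 7.7760] v=[2.9120 -0.7200]
Step 3: x=[3.6425 7.5971] v=[3.7005 -0.8947]
Step 4: x=[4.4076 7.4200] v=[3.8253 -0.8856]
Step 5: x=[5.0610 7.2824] v=[3.2672 -0.6881]
Step 6: x=[5.4873 7.2159] v=[2.1314 -0.3324]
Step 7: x=[5.6129 7.2403] v=[0.6279 0.1219]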